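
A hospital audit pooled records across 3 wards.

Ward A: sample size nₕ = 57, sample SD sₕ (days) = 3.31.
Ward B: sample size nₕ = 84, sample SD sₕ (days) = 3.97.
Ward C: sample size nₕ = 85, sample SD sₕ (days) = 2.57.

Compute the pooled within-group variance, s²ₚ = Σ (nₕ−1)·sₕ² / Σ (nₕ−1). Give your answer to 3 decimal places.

11.105

A: (57−1)·3.31² = 56·10.9561 = 613.5416
B: (84−1)·3.97² = 83·15.7609 = 1308.1547
C: (85−1)·2.57² = 84·6.6049 = 554.8116
Numerator = 2476.5079; denominator = Σ(nₕ−1) = 223.
s²ₚ = 2476.5079/223 = 11.10542... → 11.105.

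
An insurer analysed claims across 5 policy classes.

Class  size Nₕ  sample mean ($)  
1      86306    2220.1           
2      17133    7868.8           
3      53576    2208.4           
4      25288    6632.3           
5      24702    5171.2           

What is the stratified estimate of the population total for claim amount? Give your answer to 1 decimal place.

740197924.2

1: 86306·2220.1 = 191607950.6
2: 17133·7868.8 = 134816150.4
3: 53576·2208.4 = 118317238.4
4: 25288·6632.3 = 167717602.4
5: 24702·5171.2 = 127738982.4
τ̂ = Σ Nₕx̄ₕ = 740197924.2.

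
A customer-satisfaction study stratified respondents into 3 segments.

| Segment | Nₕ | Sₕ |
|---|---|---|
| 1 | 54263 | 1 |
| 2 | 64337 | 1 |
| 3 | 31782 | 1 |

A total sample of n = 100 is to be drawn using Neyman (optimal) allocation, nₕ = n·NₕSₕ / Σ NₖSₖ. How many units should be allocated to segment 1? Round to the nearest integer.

36

Σ NₕSₕ = 54263·1 + 64337·1 + 31782·1 = 150382.
Share for 1: 54263/150382 = 0.36083.
n_1 = 100 × 0.36083 = 36.083... → 36.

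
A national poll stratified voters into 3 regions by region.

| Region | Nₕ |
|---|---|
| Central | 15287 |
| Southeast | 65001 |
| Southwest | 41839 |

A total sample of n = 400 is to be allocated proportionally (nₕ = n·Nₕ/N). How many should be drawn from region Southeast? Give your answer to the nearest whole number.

213

N = 15287 + 65001 + 41839 = 122127.
n_Southeast = 400·65001/122127 = 212.896... → 213.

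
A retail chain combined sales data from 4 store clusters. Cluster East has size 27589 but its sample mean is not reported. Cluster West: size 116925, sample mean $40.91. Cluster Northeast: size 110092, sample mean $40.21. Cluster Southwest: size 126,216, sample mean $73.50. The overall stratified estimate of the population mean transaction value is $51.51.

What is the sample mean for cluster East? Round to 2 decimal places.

40.92

Σ Nₕx̄ₕ = N·μ, so 27589·x̄_East = 380822·51.51 − (116925·40.91 + 110092·40.21 + 126216·73.50).
= 19616141.22 − 18487077.07 = 1129064.15.
x̄_East = 1129064.15 / 27589 = 40.9244... → 40.92.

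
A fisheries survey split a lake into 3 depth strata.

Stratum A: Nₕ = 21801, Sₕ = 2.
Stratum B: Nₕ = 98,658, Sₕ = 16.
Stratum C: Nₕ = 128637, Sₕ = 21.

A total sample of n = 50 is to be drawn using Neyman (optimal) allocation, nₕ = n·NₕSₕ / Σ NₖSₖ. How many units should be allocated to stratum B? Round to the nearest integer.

A: NₕSₕ = 21801·2 = 43602
B: NₕSₕ = 98658·16 = 1578528
C: NₕSₕ = 128637·21 = 2701377
Σ NₕSₕ = 4323507.
n_B = 50·1578528/4323507 = 18.255... → 18.

18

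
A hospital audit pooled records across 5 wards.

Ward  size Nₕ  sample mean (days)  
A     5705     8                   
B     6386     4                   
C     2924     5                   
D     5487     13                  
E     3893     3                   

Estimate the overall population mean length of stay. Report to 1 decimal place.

6.9

N = 24395; weights Wₕ = Nₕ/N = (0.2339, 0.2618, 0.1199, 0.2249, 0.1596).
x̄_st = Σ Wₕ·x̄ₕ = 0.2339·8 + 0.2618·4 + 0.1199·5 + 0.2249·13 + 0.1596·3 ≈ 6.920...
→ 6.9.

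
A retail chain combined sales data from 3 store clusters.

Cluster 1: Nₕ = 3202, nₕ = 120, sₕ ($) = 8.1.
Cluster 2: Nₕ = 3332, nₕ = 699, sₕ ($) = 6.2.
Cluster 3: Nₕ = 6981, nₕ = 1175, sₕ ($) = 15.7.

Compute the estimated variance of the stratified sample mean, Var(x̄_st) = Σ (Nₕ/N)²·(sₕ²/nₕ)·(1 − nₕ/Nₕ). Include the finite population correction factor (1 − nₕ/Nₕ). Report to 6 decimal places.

N = 13515. Term for each stratum: Wₕ²sₕ²/nₕ·(1−nₕ/Nₕ).
Var(x̄_st) = 0.029540011 + 0.002641374 + 0.046550463 = 0.078731849 → 0.078732.

0.078732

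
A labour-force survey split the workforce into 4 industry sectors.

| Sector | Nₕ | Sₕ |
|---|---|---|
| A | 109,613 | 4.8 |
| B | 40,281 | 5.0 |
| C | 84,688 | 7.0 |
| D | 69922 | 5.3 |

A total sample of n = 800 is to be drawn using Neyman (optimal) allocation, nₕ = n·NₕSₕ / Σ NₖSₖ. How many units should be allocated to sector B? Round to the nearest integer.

95

A: NₕSₕ = 109613·4.8 = 526142.4
B: NₕSₕ = 40281·5.0 = 201405
C: NₕSₕ = 84688·7.0 = 592816
D: NₕSₕ = 69922·5.3 = 370586.6
Σ NₕSₕ = 1690950.
n_B = 800·201405/1690950 = 95.286... → 95.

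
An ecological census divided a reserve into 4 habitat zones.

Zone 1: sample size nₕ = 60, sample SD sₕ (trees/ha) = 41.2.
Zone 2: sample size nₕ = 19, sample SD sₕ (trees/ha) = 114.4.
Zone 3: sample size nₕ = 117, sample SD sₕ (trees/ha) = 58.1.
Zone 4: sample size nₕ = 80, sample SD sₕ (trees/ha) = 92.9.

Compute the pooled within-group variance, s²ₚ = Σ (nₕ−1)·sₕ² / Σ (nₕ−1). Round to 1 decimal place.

Degrees of freedom: 59 + 18 + 116 + 79 = 272.
Σ(nₕ−1)sₕ² = 59·1697.44 + 18·13087.36 + 116·3375.61 + 79·8630.41 = 1409094.59.
s²ₚ = 1409094.59 / 272 = 5180.495... → 5180.5.

5180.5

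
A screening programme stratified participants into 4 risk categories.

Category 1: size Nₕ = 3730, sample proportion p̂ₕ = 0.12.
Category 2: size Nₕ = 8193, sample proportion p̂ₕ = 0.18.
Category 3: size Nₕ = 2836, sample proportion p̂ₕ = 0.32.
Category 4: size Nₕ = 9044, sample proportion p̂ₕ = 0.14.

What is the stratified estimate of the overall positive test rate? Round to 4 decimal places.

0.1721

Wₕ = Nₕ/N with N = 23803: 0.1567, 0.3442, 0.1191, 0.3800.
p̂_st = 0.1567·0.12 + 0.3442·0.18 + 0.1191·0.32 + 0.3800·0.14 ≈ 0.172080... → 0.1721.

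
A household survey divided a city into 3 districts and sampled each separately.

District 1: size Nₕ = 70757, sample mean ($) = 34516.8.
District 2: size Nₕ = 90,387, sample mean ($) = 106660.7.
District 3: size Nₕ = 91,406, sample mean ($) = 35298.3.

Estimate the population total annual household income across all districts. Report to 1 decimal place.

1: 70757·34516.8 = 2442305217.6
2: 90387·106660.7 = 9640740690.9
3: 91406·35298.3 = 3226476409.8
τ̂ = Σ Nₕx̄ₕ = 15309522318.3.

15309522318.3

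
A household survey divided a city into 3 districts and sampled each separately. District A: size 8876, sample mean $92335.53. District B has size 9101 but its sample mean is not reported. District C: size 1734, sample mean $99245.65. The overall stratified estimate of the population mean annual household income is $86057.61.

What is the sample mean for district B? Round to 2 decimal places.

77422.20

N = 8876 + 9101 + 1734 = 19711.
Overall total = μ·N = 86057.61·19711 = 1696281550.71.
Subtract the known strata: 8876·92335.53 + 1734·99245.65 = 991662121.38.
Remaining total for district B: 1696281550.71 − 991662121.38 = 704619429.33.
Divide by its size: 704619429.33 / 9101 = 77422.1986... → 77422.20.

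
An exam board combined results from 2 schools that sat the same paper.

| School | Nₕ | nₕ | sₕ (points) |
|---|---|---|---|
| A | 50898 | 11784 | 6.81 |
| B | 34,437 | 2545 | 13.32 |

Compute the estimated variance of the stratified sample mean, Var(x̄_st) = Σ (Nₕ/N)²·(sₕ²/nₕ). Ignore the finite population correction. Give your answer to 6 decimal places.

0.012753

N = 85335; Wₕ = Nₕ/N.
school A: (50898/85335)²·6.81²/11784 = 0.001400066
school B: (34437/85335)²·13.32²/2545 = 0.011353164
Sum = 0.012753230 → 0.012753.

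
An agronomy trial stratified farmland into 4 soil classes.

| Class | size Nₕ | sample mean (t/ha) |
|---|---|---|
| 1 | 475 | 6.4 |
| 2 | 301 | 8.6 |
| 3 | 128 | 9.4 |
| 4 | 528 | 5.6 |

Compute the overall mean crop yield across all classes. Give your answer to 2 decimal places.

N = 1432; weights Wₕ = Nₕ/N = (0.3317, 0.2102, 0.0894, 0.3687).
x̄_st = Σ Wₕ·x̄ₕ = 0.3317·6.4 + 0.2102·8.6 + 0.0894·9.4 + 0.3687·5.6 ≈ 6.8356...
→ 6.84.

6.84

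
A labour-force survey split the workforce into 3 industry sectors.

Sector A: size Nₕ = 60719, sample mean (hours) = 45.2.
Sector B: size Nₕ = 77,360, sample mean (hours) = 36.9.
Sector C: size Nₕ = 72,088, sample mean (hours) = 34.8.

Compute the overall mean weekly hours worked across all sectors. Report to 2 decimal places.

38.58

N = 210167; weights Wₕ = Nₕ/N = (0.2889, 0.3681, 0.3430).
x̄_st = Σ Wₕ·x̄ₕ = 0.2889·45.2 + 0.3681·36.9 + 0.3430·34.8 ≈ 38.5776...
→ 38.58.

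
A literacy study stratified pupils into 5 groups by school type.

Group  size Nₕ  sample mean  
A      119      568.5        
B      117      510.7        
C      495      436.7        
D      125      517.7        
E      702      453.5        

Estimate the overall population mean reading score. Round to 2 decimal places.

N = 119 + 117 + 495 + 125 + 702 = 1558.
Weight each subgroup mean by Nₕ/N and sum.
Σ Nₕx̄ₕ = 119·568.5 + 117·510.7 + 495·436.7 + 125·517.7 + 702·453.5 = 67651.5 + 59751.9 + 216166.5 + 64712.5 + 318357 = 726639.4.
Divide by N: 726639.4 / 1558 = 466.3924... → 466.39.

466.39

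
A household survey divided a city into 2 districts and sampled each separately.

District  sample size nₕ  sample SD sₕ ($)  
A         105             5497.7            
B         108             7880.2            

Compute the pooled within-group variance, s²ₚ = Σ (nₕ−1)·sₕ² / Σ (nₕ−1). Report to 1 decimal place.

46387712.9

A: (105−1)·5497.7² = 104·30224705.29 = 3143369350.16
B: (108−1)·7880.2² = 107·62097552.04 = 6644438068.28
Numerator = 9787807418.44; denominator = Σ(nₕ−1) = 211.
s²ₚ = 9787807418.44/211 = 46387712.884... → 46387712.9.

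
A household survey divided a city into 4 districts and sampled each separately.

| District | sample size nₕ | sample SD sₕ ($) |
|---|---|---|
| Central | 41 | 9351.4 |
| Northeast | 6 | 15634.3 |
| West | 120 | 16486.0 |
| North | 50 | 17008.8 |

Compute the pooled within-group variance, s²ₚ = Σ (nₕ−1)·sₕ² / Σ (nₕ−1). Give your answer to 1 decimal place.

Central: (41−1)·9351.4² = 40·87448681.96 = 3497947278.4
Northeast: (6−1)·15634.3² = 5·244431336.49 = 1222156682.45
West: (120−1)·16486.0² = 119·271788196 = 32342795324
North: (50−1)·17008.8² = 49·289299277.44 = 14175664594.56
Numerator = 51238563879.41; denominator = Σ(nₕ−1) = 213.
s²ₚ = 51238563879.41/213 = 240556637.932... → 240556637.9.

240556637.9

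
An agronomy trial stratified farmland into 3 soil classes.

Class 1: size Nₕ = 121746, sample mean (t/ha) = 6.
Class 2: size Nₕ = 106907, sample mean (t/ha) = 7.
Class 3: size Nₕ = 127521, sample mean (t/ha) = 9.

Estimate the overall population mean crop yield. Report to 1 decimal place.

N = 356174; weights Wₕ = Nₕ/N = (0.3418, 0.3002, 0.3580).
x̄_st = Σ Wₕ·x̄ₕ = 0.3418·6 + 0.3002·7 + 0.3580·9 ≈ 7.374...
→ 7.4.

7.4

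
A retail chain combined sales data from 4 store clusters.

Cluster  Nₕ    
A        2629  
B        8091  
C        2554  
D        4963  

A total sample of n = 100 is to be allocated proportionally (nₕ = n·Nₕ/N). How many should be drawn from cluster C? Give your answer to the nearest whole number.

14

N = 2629 + 8091 + 2554 + 4963 = 18237.
n_C = 100·2554/18237 = 14.004... → 14.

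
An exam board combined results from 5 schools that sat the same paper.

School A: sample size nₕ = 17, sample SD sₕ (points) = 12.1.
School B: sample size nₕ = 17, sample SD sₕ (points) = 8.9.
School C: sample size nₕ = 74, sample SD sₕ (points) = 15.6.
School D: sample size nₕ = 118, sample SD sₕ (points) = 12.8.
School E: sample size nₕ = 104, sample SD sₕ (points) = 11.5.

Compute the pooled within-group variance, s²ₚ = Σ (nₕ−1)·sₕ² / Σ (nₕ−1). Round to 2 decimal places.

Degrees of freedom: 16 + 16 + 73 + 117 + 103 = 325.
Σ(nₕ−1)sₕ² = 16·146.41 + 16·79.21 + 73·243.36 + 117·163.84 + 103·132.25 = 54166.23.
s²ₚ = 54166.23 / 325 = 166.6653... → 166.67.

166.67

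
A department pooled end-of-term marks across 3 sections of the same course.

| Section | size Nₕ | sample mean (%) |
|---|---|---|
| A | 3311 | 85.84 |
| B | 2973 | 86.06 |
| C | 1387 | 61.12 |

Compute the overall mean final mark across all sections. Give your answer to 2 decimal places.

N = 3311 + 2973 + 1387 = 7671.
Overall mean = Σ (Nₕ/N)·x̄ₕ — weight by population share, not a simple average.
Σ Nₕx̄ₕ = 3311·85.84 + 2973·86.06 + 1387·61.12 = 284216.24 + 255856.38 + 84773.44 = 624846.06.
Divide by N: 624846.06 / 7671 = 81.4556... → 81.46.

81.46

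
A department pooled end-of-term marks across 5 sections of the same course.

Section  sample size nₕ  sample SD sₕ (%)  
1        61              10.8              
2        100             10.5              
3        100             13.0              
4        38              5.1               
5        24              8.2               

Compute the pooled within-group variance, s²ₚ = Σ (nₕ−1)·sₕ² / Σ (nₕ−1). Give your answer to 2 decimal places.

116.83

Degrees of freedom: 60 + 99 + 99 + 37 + 23 = 318.
Σ(nₕ−1)sₕ² = 60·116.64 + 99·110.25 + 99·169 + 37·26.01 + 23·67.24 = 37153.04.
s²ₚ = 37153.04 / 318 = 116.8335... → 116.83.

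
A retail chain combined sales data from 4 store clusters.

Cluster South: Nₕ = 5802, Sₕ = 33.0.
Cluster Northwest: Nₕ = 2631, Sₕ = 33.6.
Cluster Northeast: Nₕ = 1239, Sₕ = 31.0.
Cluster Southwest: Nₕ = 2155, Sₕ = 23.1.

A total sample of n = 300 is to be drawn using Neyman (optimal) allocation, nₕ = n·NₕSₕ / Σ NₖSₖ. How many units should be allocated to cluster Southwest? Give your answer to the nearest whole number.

41

Σ NₕSₕ = 5802·33.0 + 2631·33.6 + 1239·31.0 + 2155·23.1 = 368057.1.
Share for Southwest: 49780.5/368057.1 = 0.13525.
n_Southwest = 300 × 0.13525 = 40.576... → 41.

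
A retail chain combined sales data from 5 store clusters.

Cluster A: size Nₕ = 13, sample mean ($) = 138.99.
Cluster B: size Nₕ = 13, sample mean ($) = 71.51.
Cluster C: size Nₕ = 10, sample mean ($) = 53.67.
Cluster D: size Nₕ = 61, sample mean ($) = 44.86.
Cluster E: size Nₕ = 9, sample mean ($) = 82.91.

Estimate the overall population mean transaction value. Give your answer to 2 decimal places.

N = 106; weights Wₕ = Nₕ/N = (0.1226, 0.1226, 0.0943, 0.5755, 0.0849).
x̄_st = Σ Wₕ·x̄ₕ = 0.1226·138.99 + 0.1226·71.51 + 0.0943·53.67 + 0.5755·44.86 + 0.0849·82.91 ≈ 63.7344...
→ 63.73.

63.73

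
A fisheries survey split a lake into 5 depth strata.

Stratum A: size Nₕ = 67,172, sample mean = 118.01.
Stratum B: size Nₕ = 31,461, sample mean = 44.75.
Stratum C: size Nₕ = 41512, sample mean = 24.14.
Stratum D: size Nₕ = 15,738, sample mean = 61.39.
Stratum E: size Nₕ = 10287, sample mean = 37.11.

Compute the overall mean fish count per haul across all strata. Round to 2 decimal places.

N = 67172 + 31461 + 41512 + 15738 + 10287 = 166170.
Weight each subgroup mean by Nₕ/N and sum.
Σ Nₕx̄ₕ = 67172·118.01 + 31461·44.75 + 41512·24.14 + 15738·61.39 + 10287·37.11 = 7926967.72 + 1407879.75 + 1002099.68 + 966155.82 + 381750.57 = 11684853.54.
Divide by N: 11684853.54 / 166170 = 70.3187... → 70.32.

70.32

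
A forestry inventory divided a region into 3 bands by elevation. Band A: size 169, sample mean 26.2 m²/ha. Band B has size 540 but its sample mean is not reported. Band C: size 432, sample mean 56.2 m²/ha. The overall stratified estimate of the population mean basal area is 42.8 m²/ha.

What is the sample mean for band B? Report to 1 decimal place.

37.3

N = 169 + 540 + 432 = 1141.
Overall total = μ·N = 42.8·1141 = 48834.8.
Subtract the known strata: 169·26.2 + 432·56.2 = 28706.2.
Remaining total for band B: 48834.8 − 28706.2 = 20128.6.
Divide by its size: 20128.6 / 540 = 37.275... → 37.3.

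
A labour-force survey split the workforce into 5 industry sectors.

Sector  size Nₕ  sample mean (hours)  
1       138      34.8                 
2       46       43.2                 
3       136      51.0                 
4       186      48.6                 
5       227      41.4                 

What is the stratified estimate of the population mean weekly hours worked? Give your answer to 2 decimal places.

x̄_st = (Σ Nₕx̄ₕ) / (Σ Nₕ) = (138·34.8 + 46·43.2 + 136·51.0 + 186·48.6 + 227·41.4) / 733
= 32163 / 733 = 43.8786... → 43.88.

43.88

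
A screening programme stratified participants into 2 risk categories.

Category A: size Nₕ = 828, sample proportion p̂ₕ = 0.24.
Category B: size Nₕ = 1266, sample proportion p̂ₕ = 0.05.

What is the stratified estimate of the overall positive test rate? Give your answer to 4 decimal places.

0.1251

Wₕ = Nₕ/N with N = 2094: 0.3954, 0.6046.
p̂_st = 0.3954·0.24 + 0.6046·0.05 ≈ 0.125129... → 0.1251.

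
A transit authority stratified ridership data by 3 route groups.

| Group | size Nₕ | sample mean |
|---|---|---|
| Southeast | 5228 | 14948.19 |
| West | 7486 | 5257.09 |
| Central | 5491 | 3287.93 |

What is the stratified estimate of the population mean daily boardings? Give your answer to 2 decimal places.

x̄_st = (Σ Nₕx̄ₕ) / (Σ Nₕ) = (5228·14948.19 + 7486·5257.09 + 5491·3287.93) / 18205
= 135557736.69 / 18205 = 7446.1816... → 7446.18.

7446.18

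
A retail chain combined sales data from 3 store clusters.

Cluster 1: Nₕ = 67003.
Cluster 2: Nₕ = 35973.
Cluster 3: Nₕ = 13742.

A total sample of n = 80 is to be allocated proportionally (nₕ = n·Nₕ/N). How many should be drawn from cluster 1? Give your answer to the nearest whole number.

N = 67003 + 35973 + 13742 = 116718.
n_1 = 80·67003/116718 = 45.925... → 46.

46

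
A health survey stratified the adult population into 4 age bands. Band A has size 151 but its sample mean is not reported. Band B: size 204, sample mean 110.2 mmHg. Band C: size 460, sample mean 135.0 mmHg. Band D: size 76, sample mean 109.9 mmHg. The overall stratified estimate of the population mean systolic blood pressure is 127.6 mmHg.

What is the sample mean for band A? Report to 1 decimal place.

N = 151 + 204 + 460 + 76 = 891.
Overall total = μ·N = 127.6·891 = 113691.6.
Subtract the known strata: 204·110.2 + 460·135.0 + 76·109.9 = 92933.2.
Remaining total for band A: 113691.6 − 92933.2 = 20758.4.
Divide by its size: 20758.4 / 151 = 137.473... → 137.5.

137.5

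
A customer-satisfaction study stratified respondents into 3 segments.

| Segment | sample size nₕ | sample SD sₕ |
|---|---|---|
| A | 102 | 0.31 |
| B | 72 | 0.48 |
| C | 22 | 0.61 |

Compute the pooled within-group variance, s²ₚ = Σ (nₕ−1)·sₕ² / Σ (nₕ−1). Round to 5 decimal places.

0.17554

Degrees of freedom: 101 + 71 + 21 = 193.
Σ(nₕ−1)sₕ² = 101·0.0961 + 71·0.2304 + 21·0.3721 = 33.8786.
s²ₚ = 33.8786 / 193 = 0.1755368... → 0.17554.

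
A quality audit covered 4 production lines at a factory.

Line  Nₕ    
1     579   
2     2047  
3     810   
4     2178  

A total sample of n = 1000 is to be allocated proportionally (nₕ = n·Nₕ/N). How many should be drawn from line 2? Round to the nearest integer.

365

N = 579 + 2047 + 810 + 2178 = 5614.
n_2 = 1000·2047/5614 = 364.624... → 365.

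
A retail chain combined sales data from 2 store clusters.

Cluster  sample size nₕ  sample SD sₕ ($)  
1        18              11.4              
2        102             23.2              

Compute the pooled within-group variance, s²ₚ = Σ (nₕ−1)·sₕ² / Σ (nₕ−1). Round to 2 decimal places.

479.42

Degrees of freedom: 17 + 101 = 118.
Σ(nₕ−1)sₕ² = 17·129.96 + 101·538.24 = 56571.56.
s²ₚ = 56571.56 / 118 = 479.42 → 479.42.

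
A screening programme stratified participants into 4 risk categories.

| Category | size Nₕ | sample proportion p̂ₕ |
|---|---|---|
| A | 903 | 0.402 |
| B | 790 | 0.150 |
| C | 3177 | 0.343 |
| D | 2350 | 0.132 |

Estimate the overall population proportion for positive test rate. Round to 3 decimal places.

Wₕ = Nₕ/N with N = 7220: 0.1251, 0.1094, 0.4400, 0.3255.
p̂_st = 0.1251·0.402 + 0.1094·0.150 + 0.4400·0.343 + 0.3255·0.132 ≈ 0.26058... → 0.261.

0.261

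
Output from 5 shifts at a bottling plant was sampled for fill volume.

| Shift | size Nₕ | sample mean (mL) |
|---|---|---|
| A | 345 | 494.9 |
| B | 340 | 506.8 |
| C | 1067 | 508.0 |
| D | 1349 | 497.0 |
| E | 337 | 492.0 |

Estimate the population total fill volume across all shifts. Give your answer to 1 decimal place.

Population total = Σ Nₕ·x̄ₕ (each stratum's size times its mean).
345·494.9 + 340·506.8 + 1067·508.0 + 1349·497.0 + 337·492.0 = 170740.5 + 172312 + 542036 + 670453 + 165804 = 1721345.5.

1721345.5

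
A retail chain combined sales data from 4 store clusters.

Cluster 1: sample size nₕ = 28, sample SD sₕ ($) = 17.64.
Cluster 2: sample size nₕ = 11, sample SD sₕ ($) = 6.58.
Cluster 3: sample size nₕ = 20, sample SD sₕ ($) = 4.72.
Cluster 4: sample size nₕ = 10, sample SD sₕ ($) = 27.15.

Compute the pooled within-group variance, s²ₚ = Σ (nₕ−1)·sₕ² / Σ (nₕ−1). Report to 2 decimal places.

244.49

1: (28−1)·17.64² = 27·311.1696 = 8401.5792
2: (11−1)·6.58² = 10·43.2964 = 432.964
3: (20−1)·4.72² = 19·22.2784 = 423.2896
4: (10−1)·27.15² = 9·737.1225 = 6634.1025
Numerator = 15891.9353; denominator = Σ(nₕ−1) = 65.
s²ₚ = 15891.9353/65 = 244.4913... → 244.49.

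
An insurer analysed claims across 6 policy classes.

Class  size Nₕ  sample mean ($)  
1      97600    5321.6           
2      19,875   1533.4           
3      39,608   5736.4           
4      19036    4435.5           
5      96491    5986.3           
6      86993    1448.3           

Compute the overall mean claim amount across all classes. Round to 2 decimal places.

4352.36

x̄_st = (Σ Nₕx̄ₕ) / (Σ Nₕ) = (97600·5321.6 + 19875·1533.4 + 39608·5736.4 + 19036·4435.5 + 96491·5986.3 + 86993·1448.3) / 359603
= 1565122029.4 / 359603 = 4352.3609... → 4352.36.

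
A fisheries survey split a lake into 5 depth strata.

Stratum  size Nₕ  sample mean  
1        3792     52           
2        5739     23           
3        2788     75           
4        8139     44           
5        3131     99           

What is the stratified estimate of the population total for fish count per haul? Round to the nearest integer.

1206366

1: 3792·52 = 197184
2: 5739·23 = 131997
3: 2788·75 = 209100
4: 8139·44 = 358116
5: 3131·99 = 309969
τ̂ = Σ Nₕx̄ₕ = 1206366.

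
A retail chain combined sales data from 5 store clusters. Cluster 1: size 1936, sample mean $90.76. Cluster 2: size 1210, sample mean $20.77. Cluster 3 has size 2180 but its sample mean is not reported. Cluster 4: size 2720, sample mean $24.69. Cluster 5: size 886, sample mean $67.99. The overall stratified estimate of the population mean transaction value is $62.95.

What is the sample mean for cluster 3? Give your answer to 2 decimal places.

Σ Nₕx̄ₕ = N·μ, so 2180·x̄_3 = 8932·62.95 − (1936·90.76 + 1210·20.77 + 2720·24.69 + 886·67.99).
= 562269.4 − 328239 = 234030.4.
x̄_3 = 234030.4 / 2180 = 107.3534... → 107.35.

107.35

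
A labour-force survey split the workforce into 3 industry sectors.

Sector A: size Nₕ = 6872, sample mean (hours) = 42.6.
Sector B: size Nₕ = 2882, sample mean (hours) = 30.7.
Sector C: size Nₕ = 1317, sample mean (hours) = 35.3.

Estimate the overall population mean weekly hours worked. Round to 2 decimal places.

N = 11071; weights Wₕ = Nₕ/N = (0.6207, 0.2603, 0.1190).
x̄_st = Σ Wₕ·x̄ₕ = 0.6207·42.6 + 0.2603·30.7 + 0.1190·35.3 ≈ 38.6338...
→ 38.63.

38.63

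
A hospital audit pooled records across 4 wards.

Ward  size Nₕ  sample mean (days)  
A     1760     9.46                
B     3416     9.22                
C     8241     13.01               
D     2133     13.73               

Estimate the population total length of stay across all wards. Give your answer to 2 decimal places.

A: 1760·9.46 = 16649.6
B: 3416·9.22 = 31495.52
C: 8241·13.01 = 107215.41
D: 2133·13.73 = 29286.09
τ̂ = Σ Nₕx̄ₕ = 184646.62.

184646.62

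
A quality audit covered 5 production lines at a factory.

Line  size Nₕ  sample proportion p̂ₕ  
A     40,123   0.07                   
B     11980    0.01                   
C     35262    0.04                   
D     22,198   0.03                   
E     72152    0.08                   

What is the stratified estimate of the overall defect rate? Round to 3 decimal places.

N = 40123 + 11980 + 35262 + 22198 + 72152 = 181715.
Overall proportion = Σ (Nₕ/N)·p̂ₕ.
Σ Nₕp̂ₕ = 2808.61 + 119.8 + 1410.48 + 665.94 + 5772.16 = 10776.99.
10776.99 / 181715 = 0.05931... → 0.059.

0.059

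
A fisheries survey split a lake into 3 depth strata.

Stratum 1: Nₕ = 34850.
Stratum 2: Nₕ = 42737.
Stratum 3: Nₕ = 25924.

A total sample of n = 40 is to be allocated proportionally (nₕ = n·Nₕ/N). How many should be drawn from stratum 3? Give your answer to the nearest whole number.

10

Share of stratum 3 = 25924/103511 = 0.25045.
Allocate 40 × 0.25045 = 10.018... → 10.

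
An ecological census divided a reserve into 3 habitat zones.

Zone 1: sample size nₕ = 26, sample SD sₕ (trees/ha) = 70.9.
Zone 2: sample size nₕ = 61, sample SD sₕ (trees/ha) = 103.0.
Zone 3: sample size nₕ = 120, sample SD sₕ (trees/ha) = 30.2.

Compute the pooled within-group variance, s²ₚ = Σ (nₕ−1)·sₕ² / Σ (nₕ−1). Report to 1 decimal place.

4268.3

Degrees of freedom: 25 + 60 + 119 = 204.
Σ(nₕ−1)sₕ² = 25·5026.81 + 60·10609 + 119·912.04 = 870743.01.
s²ₚ = 870743.01 / 204 = 4268.348... → 4268.3.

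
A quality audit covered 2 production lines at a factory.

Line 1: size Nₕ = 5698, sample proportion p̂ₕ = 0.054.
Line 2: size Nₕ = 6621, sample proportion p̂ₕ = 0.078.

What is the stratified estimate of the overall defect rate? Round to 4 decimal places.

0.0669

N = 5698 + 6621 = 12319.
Overall proportion = Σ (Nₕ/N)·p̂ₕ.
Σ Nₕp̂ₕ = 307.692 + 516.438 = 824.13.
824.13 / 12319 = 0.066899... → 0.0669.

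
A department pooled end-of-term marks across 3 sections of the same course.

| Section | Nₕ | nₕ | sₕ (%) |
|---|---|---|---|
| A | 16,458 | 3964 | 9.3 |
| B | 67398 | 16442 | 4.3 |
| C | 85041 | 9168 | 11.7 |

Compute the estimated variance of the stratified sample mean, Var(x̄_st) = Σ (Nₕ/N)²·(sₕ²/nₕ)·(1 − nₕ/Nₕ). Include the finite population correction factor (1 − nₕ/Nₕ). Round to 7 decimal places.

N = 168897; Wₕ = Nₕ/N.
section A: (16458/168897)²·9.3²/3964·(1 − 3964/16458) = 0.0001572776
section B: (67398/168897)²·4.3²/16442·(1 − 16442/67398) = 0.0001353882
section C: (85041/168897)²·11.7²/9168·(1 − 9168/85041) = 0.0033772940
Sum = 0.0036699598 → 0.0036700.

0.0036700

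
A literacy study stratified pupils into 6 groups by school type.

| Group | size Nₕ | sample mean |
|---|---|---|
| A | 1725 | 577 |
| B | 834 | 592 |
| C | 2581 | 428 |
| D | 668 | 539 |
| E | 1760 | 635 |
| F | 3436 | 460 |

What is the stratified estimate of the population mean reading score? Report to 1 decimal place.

513.6

N = 1725 + 834 + 2581 + 668 + 1760 + 3436 = 11004.
Weight each subgroup mean by Nₕ/N and sum.
Σ Nₕx̄ₕ = 1725·577 + 834·592 + 2581·428 + 668·539 + 1760·635 + 3436·460 = 995325 + 493728 + 1104668 + 360052 + 1117600 + 1580560 = 5651933.
Divide by N: 5651933 / 11004 = 513.625... → 513.6.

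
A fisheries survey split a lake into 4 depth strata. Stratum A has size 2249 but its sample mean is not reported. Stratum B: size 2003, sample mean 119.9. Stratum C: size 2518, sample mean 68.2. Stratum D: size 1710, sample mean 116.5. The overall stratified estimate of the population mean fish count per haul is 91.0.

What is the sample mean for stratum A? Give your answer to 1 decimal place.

71.4

Σ Nₕx̄ₕ = N·μ, so 2249·x̄_A = 8480·91.0 − (2003·119.9 + 2518·68.2 + 1710·116.5).
= 771680 − 611102.3 = 160577.7.
x̄_A = 160577.7 / 2249 = 71.400... → 71.4.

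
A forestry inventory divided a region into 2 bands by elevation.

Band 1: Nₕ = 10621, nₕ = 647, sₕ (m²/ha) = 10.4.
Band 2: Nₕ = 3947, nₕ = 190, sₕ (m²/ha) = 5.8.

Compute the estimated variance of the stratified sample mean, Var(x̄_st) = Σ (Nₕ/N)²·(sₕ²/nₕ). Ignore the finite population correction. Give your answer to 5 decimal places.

0.10185

N = 14568; Wₕ = Nₕ/N.
band 1: (10621/14568)²·10.4²/647 = 0.08885735
band 2: (3947/14568)²·5.8²/190 = 0.01299681
Sum = 0.10185416 → 0.10185.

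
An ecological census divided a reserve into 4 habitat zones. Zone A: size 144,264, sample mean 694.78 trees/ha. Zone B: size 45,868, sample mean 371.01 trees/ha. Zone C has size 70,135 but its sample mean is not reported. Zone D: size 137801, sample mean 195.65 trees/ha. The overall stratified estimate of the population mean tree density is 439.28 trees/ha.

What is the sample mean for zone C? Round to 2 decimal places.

437.06

N = 144264 + 45868 + 70135 + 137801 = 398068.
Overall total = μ·N = 439.28·398068 = 174863311.04.
Subtract the known strata: 144264·694.78 + 45868·371.01 + 137801·195.65 = 144209994.25.
Remaining total for zone C: 174863311.04 − 144209994.25 = 30653316.79.
Divide by its size: 30653316.79 / 70135 = 437.0616... → 437.06.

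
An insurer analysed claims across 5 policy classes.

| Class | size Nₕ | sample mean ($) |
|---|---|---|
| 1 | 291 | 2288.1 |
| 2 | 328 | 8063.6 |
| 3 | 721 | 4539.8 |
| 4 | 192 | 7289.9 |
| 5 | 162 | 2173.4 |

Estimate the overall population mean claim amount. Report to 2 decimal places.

x̄_st = (Σ Nₕx̄ₕ) / (Σ Nₕ) = (291·2288.1 + 328·8063.6 + 721·4539.8 + 192·7289.9 + 162·2173.4) / 1694
= 8335645.3 / 1694 = 4920.6879... → 4920.69.

4920.69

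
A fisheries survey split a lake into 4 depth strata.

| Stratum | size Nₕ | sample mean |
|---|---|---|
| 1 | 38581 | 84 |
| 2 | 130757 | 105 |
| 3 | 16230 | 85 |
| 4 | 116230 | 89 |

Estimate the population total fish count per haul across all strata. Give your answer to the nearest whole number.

28694309

1: 38581·84 = 3240804
2: 130757·105 = 13729485
3: 16230·85 = 1379550
4: 116230·89 = 10344470
τ̂ = Σ Nₕx̄ₕ = 28694309.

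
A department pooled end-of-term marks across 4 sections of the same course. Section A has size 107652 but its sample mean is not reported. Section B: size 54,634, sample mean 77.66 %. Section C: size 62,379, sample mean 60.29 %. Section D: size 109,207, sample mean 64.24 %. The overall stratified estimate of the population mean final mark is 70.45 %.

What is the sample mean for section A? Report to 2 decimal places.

N = 107652 + 54634 + 62379 + 109207 = 333872.
Overall total = μ·N = 70.45·333872 = 23521282.4.
Subtract the known strata: 54634·77.66 + 62379·60.29 + 109207·64.24 = 15019164.03.
Remaining total for section A: 23521282.4 − 15019164.03 = 8502118.37.
Divide by its size: 8502118.37 / 107652 = 78.9778... → 78.98.

78.98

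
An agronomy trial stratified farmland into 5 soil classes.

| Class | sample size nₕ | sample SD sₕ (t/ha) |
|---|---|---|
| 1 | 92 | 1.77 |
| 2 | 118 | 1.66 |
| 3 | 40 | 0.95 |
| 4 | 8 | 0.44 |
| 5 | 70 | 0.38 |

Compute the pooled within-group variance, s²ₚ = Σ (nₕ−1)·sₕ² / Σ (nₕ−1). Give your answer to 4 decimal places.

1: (92−1)·1.77² = 91·3.1329 = 285.0939
2: (118−1)·1.66² = 117·2.7556 = 322.4052
3: (40−1)·0.95² = 39·0.9025 = 35.1975
4: (8−1)·0.44² = 7·0.1936 = 1.3552
5: (70−1)·0.38² = 69·0.1444 = 9.9636
Numerator = 654.0154; denominator = Σ(nₕ−1) = 323.
s²ₚ = 654.0154/323 = 2.024815... → 2.0248.

2.0248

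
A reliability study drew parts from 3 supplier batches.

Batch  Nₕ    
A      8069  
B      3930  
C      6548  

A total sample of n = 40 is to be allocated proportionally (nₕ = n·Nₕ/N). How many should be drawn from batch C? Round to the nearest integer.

14

N = 8069 + 3930 + 6548 = 18547.
n_C = 40·6548/18547 = 14.122... → 14.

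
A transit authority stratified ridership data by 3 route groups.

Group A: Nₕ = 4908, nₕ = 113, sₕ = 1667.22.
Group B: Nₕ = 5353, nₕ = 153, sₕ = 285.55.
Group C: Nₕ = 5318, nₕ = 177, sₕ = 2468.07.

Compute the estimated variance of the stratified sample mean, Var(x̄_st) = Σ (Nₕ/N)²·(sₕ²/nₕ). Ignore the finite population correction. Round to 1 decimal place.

6514.4

N = 15579; Wₕ = Nₕ/N.
group A: (4908/15579)²·1667.22²/113 = 2441.3910
group B: (5353/15579)²·285.55²/153 = 62.9199
group C: (5318/15579)²·2468.07²/177 = 4010.1368
Sum = 6514.4477 → 6514.4.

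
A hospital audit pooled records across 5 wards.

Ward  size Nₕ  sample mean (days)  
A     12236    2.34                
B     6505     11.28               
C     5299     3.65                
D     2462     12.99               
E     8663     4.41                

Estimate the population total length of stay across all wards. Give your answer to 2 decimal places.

A: 12236·2.34 = 28632.24
B: 6505·11.28 = 73376.4
C: 5299·3.65 = 19341.35
D: 2462·12.99 = 31981.38
E: 8663·4.41 = 38203.83
τ̂ = Σ Nₕx̄ₕ = 191535.20.

191535.20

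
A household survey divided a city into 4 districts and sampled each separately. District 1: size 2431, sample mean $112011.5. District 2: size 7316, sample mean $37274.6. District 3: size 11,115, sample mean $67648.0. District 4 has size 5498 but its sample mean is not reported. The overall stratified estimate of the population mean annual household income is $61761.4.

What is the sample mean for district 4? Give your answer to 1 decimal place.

N = 2431 + 7316 + 11115 + 5498 = 26360.
Overall total = μ·N = 61761.4·26360 = 1628030504.
Subtract the known strata: 2431·112011.5 + 7316·37274.6 + 11115·67648.0 = 1296908450.1.
Remaining total for district 4: 1628030504 − 1296908450.1 = 331122053.9.
Divide by its size: 331122053.9 / 5498 = 60225.910... → 60225.9.

60225.9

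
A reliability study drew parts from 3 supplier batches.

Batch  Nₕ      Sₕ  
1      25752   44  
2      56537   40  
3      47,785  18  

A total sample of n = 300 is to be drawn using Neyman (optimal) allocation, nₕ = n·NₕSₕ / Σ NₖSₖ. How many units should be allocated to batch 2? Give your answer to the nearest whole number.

159

Σ NₕSₕ = 25752·44 + 56537·40 + 47785·18 = 4254698.
Share for 2: 2261480/4254698 = 0.53153.
n_2 = 300 × 0.53153 = 159.458... → 159.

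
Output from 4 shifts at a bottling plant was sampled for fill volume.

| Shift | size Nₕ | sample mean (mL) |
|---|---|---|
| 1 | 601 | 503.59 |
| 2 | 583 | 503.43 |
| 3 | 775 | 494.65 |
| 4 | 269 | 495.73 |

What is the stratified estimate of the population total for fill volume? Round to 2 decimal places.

Population total = Σ Nₕ·x̄ₕ (each stratum's size times its mean).
601·503.59 + 583·503.43 + 775·494.65 + 269·495.73 = 302657.59 + 293499.69 + 383353.75 + 133351.37 = 1112862.40.

1112862.40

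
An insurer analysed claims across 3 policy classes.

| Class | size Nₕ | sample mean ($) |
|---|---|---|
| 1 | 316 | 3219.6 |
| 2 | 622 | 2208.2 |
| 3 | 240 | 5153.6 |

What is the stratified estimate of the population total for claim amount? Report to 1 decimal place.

3627758.0

1: 316·3219.6 = 1017393.6
2: 622·2208.2 = 1373500.4
3: 240·5153.6 = 1236864
τ̂ = Σ Nₕx̄ₕ = 3627758.0.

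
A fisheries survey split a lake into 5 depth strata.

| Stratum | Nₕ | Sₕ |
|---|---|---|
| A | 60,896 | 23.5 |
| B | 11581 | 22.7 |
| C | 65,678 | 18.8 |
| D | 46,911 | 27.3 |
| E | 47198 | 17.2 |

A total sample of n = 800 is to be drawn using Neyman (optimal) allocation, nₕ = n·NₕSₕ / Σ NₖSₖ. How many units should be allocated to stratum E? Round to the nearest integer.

A: NₕSₕ = 60896·23.5 = 1431056
B: NₕSₕ = 11581·22.7 = 262888.7
C: NₕSₕ = 65678·18.8 = 1234746.4
D: NₕSₕ = 46911·27.3 = 1280670.3
E: NₕSₕ = 47198·17.2 = 811805.6
Σ NₕSₕ = 5021167.
n_E = 800·811805.6/5021167 = 129.341... → 129.

129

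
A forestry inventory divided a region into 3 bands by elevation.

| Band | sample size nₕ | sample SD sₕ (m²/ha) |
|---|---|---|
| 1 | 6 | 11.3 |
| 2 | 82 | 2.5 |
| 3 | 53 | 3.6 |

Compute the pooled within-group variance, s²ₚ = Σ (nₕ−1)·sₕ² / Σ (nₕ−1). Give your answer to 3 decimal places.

1: (6−1)·11.3² = 5·127.69 = 638.45
2: (82−1)·2.5² = 81·6.25 = 506.25
3: (53−1)·3.6² = 52·12.96 = 673.92
Numerator = 1818.62; denominator = Σ(nₕ−1) = 138.
s²ₚ = 1818.62/138 = 13.17841... → 13.178.

13.178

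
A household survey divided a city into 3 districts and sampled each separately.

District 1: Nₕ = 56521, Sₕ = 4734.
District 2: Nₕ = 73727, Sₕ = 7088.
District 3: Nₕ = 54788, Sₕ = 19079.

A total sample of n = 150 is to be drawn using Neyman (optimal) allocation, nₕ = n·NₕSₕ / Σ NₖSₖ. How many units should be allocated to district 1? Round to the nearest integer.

22

1: NₕSₕ = 56521·4734 = 267570414
2: NₕSₕ = 73727·7088 = 522576976
3: NₕSₕ = 54788·19079 = 1045300252
Σ NₕSₕ = 1835447642.
n_1 = 150·267570414/1835447642 = 21.867... → 22.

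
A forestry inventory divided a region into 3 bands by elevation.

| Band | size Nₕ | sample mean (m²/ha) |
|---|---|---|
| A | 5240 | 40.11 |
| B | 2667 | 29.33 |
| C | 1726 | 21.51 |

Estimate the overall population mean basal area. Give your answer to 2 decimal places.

N = 5240 + 2667 + 1726 = 9633.
Overall mean = Σ (Nₕ/N)·x̄ₕ — weight by population share, not a simple average.
Σ Nₕx̄ₕ = 5240·40.11 + 2667·29.33 + 1726·21.51 = 210176.4 + 78223.11 + 37126.26 = 325525.77.
Divide by N: 325525.77 / 9633 = 33.7928... → 33.79.

33.79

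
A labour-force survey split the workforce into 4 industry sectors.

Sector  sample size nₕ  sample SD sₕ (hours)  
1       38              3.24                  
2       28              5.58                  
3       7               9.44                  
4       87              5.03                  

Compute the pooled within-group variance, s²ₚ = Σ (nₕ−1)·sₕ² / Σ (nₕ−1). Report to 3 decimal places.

1: (38−1)·3.24² = 37·10.4976 = 388.4112
2: (28−1)·5.58² = 27·31.1364 = 840.6828
3: (7−1)·9.44² = 6·89.1136 = 534.6816
4: (87−1)·5.03² = 86·25.3009 = 2175.8774
Numerator = 3939.653; denominator = Σ(nₕ−1) = 156.
s²ₚ = 3939.653/156 = 25.25419... → 25.254.

25.254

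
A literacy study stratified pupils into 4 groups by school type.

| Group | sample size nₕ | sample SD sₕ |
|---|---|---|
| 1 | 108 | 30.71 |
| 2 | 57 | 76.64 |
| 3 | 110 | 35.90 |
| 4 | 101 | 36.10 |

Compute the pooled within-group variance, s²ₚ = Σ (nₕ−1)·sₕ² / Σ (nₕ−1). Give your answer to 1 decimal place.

1883.4

1: (108−1)·30.71² = 107·943.1041 = 100912.1387
2: (57−1)·76.64² = 56·5873.6896 = 328926.6176
3: (110−1)·35.90² = 109·1288.81 = 140480.29
4: (101−1)·36.10² = 100·1303.21 = 130321
Numerator = 700640.0463; denominator = Σ(nₕ−1) = 372.
s²ₚ = 700640.0463/372 = 1883.441... → 1883.4.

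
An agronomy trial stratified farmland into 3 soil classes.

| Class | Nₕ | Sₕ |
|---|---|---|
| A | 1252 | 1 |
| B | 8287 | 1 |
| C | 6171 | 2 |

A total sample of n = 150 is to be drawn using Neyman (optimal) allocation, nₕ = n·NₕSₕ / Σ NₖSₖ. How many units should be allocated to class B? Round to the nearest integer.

Σ NₕSₕ = 1252·1 + 8287·1 + 6171·2 = 21881.
Share for B: 8287/21881 = 0.37873.
n_B = 150 × 0.37873 = 56.810... → 57.

57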